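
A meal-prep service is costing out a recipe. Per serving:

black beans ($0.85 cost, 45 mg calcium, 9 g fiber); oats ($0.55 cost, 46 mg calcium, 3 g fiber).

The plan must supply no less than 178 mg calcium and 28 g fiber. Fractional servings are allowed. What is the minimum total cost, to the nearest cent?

At the optimum either one food covers both requirements or two foods hit both targets exactly; no other combination can be cheaper.
black beans only: max(178/45, 28/9) = 3.956 servings → $3.36.
oats only: max(178/46, 28/3) = 9.333 servings → $5.13.
black beans + oats with both tight: 2.703 servings and 1.226 servings → $2.97.
The minimum over all feasible corners is $2.97.

$2.97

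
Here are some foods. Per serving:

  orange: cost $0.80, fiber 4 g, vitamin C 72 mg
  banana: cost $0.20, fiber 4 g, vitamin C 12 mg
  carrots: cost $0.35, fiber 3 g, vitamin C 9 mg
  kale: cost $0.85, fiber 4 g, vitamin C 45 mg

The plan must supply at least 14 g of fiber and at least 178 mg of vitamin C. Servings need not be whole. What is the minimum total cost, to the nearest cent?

$2.06

At the optimum either one food covers both requirements or two foods hit both targets exactly; no other combination can be cheaper.
orange only: max(14/4, 178/72) = 3.5 servings → $2.80.
banana only: max(14/4, 178/12) = 14.83 servings → $2.97.
carrots only: max(14/3, 178/9) = 19.78 servings → $6.92.
kale only: max(14/4, 178/45) = 3.956 servings → $3.36.
orange + banana with both tight: 2.267 servings and 1.233 servings → $2.06.
orange + carrots with both tight: 2.267 servings and 1.644 servings → $2.39.
orange + kale with both tight: 0.7593 servings and 2.741 servings → $2.94.
banana + carrots (both tight): parallel constraints — no distinct corner.
banana + kale: the both-tight solution has a negative serving — not a feasible corner.
carrots + kale: intersection lies outside the first quadrant.
The minimum over all feasible corners is $2.06.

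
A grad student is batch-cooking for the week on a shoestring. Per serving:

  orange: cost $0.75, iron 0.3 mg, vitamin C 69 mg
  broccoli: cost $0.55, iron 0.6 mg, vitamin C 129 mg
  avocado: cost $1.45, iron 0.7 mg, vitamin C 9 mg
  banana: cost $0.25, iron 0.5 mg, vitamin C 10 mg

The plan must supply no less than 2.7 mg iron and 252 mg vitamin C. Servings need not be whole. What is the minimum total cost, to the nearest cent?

$1.77

Minimising a linear cost over {iron ≥ 2.7, vitamin C ≥ 252, servings ≥ 0} — the optimum is at a vertex, using one or two foods.
orange only: max(2.7/0.3, 252/69) = 9 servings → $6.75.
broccoli only: max(2.7/0.6, 252/129) = 4.5 servings → $2.48.
avocado only: max(2.7/0.7, 252/9) = 28 servings → $40.60.
banana only: max(2.7/0.5, 252/10) = 25.2 servings → $6.30.
orange + broccoli: intersection lies outside the first quadrant.
orange + avocado with both tight: 3.336 servings and 2.428 servings → $6.02.
orange + banana with both tight: 3.143 servings and 3.514 servings → $3.24.
broccoli + avocado with both tight: 1.792 servings and 2.322 servings → $4.35.
broccoli + banana with both tight: 1.692 servings and 3.369 servings → $1.77.
avocado + banana: intersection lies outside the first quadrant.
The minimum over all feasible corners is $1.77.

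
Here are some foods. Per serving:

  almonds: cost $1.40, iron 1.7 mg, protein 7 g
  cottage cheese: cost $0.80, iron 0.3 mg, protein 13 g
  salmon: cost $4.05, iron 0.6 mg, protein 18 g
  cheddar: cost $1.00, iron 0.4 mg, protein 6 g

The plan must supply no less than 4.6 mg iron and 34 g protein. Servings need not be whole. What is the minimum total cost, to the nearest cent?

With two linear requirements the optimum uses one or two foods; enumerate the corners.
almonds only: max(4.6/1.7, 34/7) = 4.857 servings → $6.80.
cottage cheese only: max(4.6/0.3, 34/13) = 15.33 servings → $12.27.
salmon only: max(4.6/0.6, 34/18) = 7.667 servings → $31.05.
cheddar only: max(4.6/0.4, 34/6) = 11.5 servings → $11.50.
almonds + cottage cheese with both tight: 2.48 servings and 1.28 servings → $4.50.
almonds + salmon with both tight: 2.364 servings and 0.9697 servings → $7.24.
almonds + cheddar with both tight: 1.892 servings and 3.459 servings → $6.11.
cottage cheese + salmon: intersection lies outside the first quadrant.
cottage cheese + cheddar: intersection lies outside the first quadrant.
salmon + cheddar with both targets exact would need a negative amount; discard.
The minimum over all feasible corners is $4.50.

$4.50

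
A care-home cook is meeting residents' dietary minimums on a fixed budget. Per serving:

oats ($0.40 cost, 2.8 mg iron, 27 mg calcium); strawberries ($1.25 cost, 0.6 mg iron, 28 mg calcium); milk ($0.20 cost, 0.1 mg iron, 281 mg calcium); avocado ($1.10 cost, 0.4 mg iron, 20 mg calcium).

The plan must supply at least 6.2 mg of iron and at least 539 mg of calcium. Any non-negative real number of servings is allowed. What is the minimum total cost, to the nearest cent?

$1.20

oats only: max(6.2/2.8, 539/27) = 19.96 servings → $7.99.
strawberries only: max(6.2/0.6, 539/28) = 19.25 servings → $24.06.
milk only: max(6.2/0.1, 539/281) = 62 servings → $12.40.
avocado only: max(6.2/0.4, 539/20) = 26.95 servings → $29.64.
oats + strawberries: the both-tight solution has a negative serving — not a feasible corner.
oats + milk with both tight: 2.153 servings and 1.711 servings → $1.20.
oats + avocado: intersection lies outside the first quadrant.
strawberries + milk with both tight: 10.18 servings and 0.9035 servings → $12.91.
strawberries + avocado with both targets exact would need a negative amount; discard.
milk + avocado with both tight: 0.8297 servings and 15.29 servings → $16.99.
So the least-cost plan costs $1.20.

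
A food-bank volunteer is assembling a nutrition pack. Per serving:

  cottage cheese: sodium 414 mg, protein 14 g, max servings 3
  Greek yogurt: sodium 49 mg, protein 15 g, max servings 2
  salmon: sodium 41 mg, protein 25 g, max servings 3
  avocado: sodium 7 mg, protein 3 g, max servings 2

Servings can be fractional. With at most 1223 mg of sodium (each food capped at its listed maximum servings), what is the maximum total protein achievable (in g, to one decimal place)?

Protein per mg sodium: salmon 0.6098, avocado 0.4286, Greek yogurt 0.3061, cottage cheese 0.03382.
Take 3 servings of salmon: uses 123 mg sodium, +75.0 g protein (running total 75.0 g).
Take 2 servings of avocado: uses 14 mg sodium, +6.0 g protein (running total 81.0 g).
Take 2 servings of Greek yogurt: uses 98 mg sodium, +30.0 g protein (running total 111.0 g).
Take 2.386 servings of cottage cheese: uses 988 mg sodium, +33.4 g protein (running total 144.4 g).
Greedy by best ratio exhausts the sodium allowance optimally: 144.4 g.

144.4 g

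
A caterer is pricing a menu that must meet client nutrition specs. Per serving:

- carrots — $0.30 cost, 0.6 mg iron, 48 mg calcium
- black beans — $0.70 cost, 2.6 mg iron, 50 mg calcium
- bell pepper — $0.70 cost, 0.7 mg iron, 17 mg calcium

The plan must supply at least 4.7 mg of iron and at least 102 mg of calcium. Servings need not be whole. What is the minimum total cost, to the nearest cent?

For a min-cost LP with two ≥-constraints, a basic feasible solution has at most two positive variables.
carrots only: max(4.7/0.6, 102/48) = 7.833 servings → $2.35.
black beans only: max(4.7/2.6, 102/50) = 2.04 servings → $1.43.
bell pepper only: max(4.7/0.7, 102/17) = 6.714 servings → $4.70.
carrots + black beans with both tight: 0.3186 servings and 1.734 servings → $1.31.
carrots + bell pepper: the both-tight solution has a negative serving — not a feasible corner.
black beans + bell pepper with both tight: 0.9239 servings and 3.283 servings → $2.94.
The minimum over all feasible corners is $1.31.

$1.31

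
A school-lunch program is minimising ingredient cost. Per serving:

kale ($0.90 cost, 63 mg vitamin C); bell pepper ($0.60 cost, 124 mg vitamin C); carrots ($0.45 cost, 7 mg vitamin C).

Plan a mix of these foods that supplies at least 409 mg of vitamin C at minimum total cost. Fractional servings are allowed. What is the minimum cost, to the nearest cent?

Cost per mg of vitamin C: bell pepper $0.0048, kale $0.0143, carrots $0.0643.
With no serving limits, use only bell pepper: 409 mg / 124 mg = 3.298 servings × $0.60 = $1.98.

$1.98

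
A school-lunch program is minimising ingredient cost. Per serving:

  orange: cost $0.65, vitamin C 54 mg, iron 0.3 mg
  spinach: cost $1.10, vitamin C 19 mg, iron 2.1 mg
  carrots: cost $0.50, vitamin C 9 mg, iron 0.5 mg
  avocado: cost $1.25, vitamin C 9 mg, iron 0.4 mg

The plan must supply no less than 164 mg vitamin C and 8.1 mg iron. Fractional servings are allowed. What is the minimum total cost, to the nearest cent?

$5.11

Check every corner: each single food scaled to meet both minima, and each pair solved so both constraints bind.
orange only: max(164/54, 8.1/0.3) = 27 servings → $17.55.
spinach only: max(164/19, 8.1/2.1) = 8.632 servings → $9.49.
carrots only: max(164/9, 8.1/0.5) = 18.22 servings → $9.11.
avocado only: max(164/9, 8.1/0.4) = 20.25 servings → $25.31.
orange + spinach with both tight: 1.769 servings and 3.604 servings → $5.11.
orange + carrots with both tight: 0.3745 servings and 15.98 servings → $8.23.
orange + avocado: the both-tight solution has a negative serving — not a feasible corner.
spinach + carrots: intersection lies outside the first quadrant.
spinach + avocado with both tight: 0.646 servings and 16.86 servings → $21.78.
carrots + avocado with both tight: 8.111 servings and 10.11 servings → $16.69.
Cheapest feasible corner: $5.11.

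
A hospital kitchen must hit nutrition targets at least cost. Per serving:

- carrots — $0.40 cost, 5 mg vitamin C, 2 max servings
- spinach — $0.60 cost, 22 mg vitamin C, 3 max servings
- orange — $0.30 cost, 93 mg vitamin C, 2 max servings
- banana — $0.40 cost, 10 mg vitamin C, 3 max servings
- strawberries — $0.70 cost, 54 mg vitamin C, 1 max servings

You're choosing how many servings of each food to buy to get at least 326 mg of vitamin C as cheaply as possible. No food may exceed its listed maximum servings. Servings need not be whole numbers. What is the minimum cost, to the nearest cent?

Cost per mg of vitamin C: orange $0.0032, strawberries $0.0130, spinach $0.0273, banana $0.0400, carrots $0.0800.
Take 2 servings of orange: +186.0 mg vitamin C for $0.60 (total $0.60, still need 140.0 mg).
Take 1 serving of strawberries: +54.0 mg vitamin C for $0.70 (total $1.30, still need 86.0 mg).
Take 3 servings of spinach: +66.0 mg vitamin C for $1.80 (total $3.10, still need 20.0 mg).
Take 2 servings of banana: +20.0 mg vitamin C for $0.80 (total $3.90, still need 0.0 mg).
Filling from the cheapest source first is optimal under one linear minimum: $3.90.

$3.90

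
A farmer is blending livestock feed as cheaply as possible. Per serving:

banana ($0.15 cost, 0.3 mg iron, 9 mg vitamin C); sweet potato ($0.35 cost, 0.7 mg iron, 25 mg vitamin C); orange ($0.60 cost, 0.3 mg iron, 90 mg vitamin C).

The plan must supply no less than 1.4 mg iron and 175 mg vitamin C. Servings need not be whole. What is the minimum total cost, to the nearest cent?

$1.41

The cheapest plan sits at a corner of the feasible region — with two constraints it uses at most two foods.
banana only: max(1.4/0.3, 175/9) = 19.44 servings → $2.92.
sweet potato only: max(1.4/0.7, 175/25) = 7 servings → $2.45.
orange only: max(1.4/0.3, 175/90) = 4.667 servings → $2.80.
banana + sweet potato with both targets exact would need a negative amount; discard.
banana + orange with both tight: 3.025 servings and 1.642 servings → $1.44.
sweet potato + orange with both tight: 1.324 servings and 1.577 servings → $1.41.
Cheapest feasible corner: $1.41.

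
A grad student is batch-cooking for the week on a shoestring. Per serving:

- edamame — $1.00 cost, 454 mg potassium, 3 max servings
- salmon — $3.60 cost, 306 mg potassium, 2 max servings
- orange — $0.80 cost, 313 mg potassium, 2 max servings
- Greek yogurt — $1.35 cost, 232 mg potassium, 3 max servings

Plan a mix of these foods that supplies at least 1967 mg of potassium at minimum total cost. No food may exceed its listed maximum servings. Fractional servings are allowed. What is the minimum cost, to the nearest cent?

$4.55

Cost per mg of potassium: edamame $0.0022, orange $0.0026, Greek yogurt $0.0058, salmon $0.0118.
Take 3 servings of edamame: +1362.0 mg potassium for $3.00 (total $3.00, still need 605.0 mg).
Take 1.933 servings of orange: +605.0 mg potassium for $1.55 (total $4.55, still need 0.0 mg).
Filling from the cheapest source first is optimal under one linear minimum: $4.55.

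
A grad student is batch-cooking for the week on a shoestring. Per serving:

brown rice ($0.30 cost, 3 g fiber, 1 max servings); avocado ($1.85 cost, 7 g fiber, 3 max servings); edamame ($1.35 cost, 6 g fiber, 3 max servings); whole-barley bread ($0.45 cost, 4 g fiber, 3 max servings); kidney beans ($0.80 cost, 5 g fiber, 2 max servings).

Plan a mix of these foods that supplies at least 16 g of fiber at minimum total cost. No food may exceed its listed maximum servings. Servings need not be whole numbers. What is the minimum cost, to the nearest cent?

$1.81

Cost per g of fiber: brown rice $0.1000, whole-barley bread $0.1125, kidney beans $0.1600, edamame $0.2250, avocado $0.2643.
Take 1 serving of brown rice: +3.0 g fiber for $0.30 (total $0.30, still need 13.0 g).
Take 3 servings of whole-barley bread: +12.0 g fiber for $1.35 (total $1.65, still need 1.0 g).
Take 0.2 servings of kidney beans: +1.0 g fiber for $0.16 (total $1.81, still need 0.0 g).
Greedy by cheapest-per-g is optimal for a single linear constraint, so the minimum cost is $1.81.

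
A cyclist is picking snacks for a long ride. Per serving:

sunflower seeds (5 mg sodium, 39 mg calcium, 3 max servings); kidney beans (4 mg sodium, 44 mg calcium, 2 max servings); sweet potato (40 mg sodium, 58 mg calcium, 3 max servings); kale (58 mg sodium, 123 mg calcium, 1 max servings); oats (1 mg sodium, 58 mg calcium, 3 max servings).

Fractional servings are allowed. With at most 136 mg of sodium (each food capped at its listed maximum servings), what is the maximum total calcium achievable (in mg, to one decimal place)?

577.4 mg

Calcium per mg sodium: oats 58, kidney beans 11, sunflower seeds 7.8, kale 2.121, sweet potato 1.45.
Take 3 servings of oats: uses 3 mg sodium, +174.0 mg calcium (running total 174.0 mg).
Take 2 servings of kidney beans: uses 8 mg sodium, +88.0 mg calcium (running total 262.0 mg).
Take 3 servings of sunflower seeds: uses 15 mg sodium, +117.0 mg calcium (running total 379.0 mg).
Take 1 serving of kale: uses 58 mg sodium, +123.0 mg calcium (running total 502.0 mg).
Take 1.3 servings of sweet potato: uses 52 mg sodium, +75.4 mg calcium (running total 577.4 mg).
Greedy by best ratio exhausts the sodium allowance optimally: 577.4 mg.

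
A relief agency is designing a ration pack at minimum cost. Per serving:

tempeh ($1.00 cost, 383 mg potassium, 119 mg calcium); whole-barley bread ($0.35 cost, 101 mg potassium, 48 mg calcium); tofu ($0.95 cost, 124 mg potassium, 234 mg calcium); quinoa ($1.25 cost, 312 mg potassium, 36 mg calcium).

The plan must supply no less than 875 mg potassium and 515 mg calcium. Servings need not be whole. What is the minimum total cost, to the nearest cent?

$3.06

Two binding constraints pin down two serving amounts, so the optimal mix uses at most two foods. The candidates are each food alone (scaled to the tighter of potassium/calcium) and each pair with both constraints tight.
tempeh only: max(875/383, 515/119) = 4.328 servings → $4.33.
whole-barley bread only: max(875/101, 515/48) = 10.73 servings → $3.76.
tofu only: max(875/124, 515/234) = 7.056 servings → $6.70.
quinoa only: max(875/312, 515/36) = 14.31 servings → $17.88.
tempeh + whole-barley bread with both targets exact would need a negative amount; discard.
tempeh + tofu with both tight: 1.882 servings and 1.244 servings → $3.06.
tempeh + quinoa with both targets exact would need a negative amount; discard.
whole-barley bread + tofu with both tight: 7.968 servings and 0.5664 servings → $3.33.
whole-barley bread + quinoa with both targets exact would need a negative amount; discard.
tofu + quinoa with both tight: 1.885 servings and 2.055 servings → $4.36.
So the least-cost plan costs $3.06.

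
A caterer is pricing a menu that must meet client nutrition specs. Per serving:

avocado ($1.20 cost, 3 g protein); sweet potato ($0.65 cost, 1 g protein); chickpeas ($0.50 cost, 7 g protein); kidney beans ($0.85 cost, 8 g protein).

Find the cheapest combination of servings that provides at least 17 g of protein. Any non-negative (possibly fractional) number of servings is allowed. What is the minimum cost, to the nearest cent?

$1.21

Cost per g of protein: chickpeas $0.0714, kidney beans $0.1062, avocado $0.4000, sweet potato $0.6500.
With no serving limits, use only chickpeas: 17 g / 7 g = 2.429 servings × $0.50 = $1.21.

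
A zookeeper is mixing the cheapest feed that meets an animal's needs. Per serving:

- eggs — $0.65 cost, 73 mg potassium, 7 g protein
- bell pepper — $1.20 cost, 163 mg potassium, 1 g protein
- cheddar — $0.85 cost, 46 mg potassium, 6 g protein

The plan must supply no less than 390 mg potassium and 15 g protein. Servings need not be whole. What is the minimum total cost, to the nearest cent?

With two linear requirements the optimum uses one or two foods; enumerate the corners.
eggs only: max(390/73, 15/7) = 5.342 servings → $3.47.
bell pepper only: max(390/163, 15/1) = 15 servings → $18.00.
cheddar only: max(390/46, 15/6) = 8.478 servings → $7.21.
eggs + bell pepper with both tight: 1.924 servings and 1.531 servings → $3.09.
eggs + cheddar with both targets exact would need a negative amount; discard.
bell pepper + cheddar with both tight: 1.77 servings and 2.205 servings → $4.00.
So the least-cost plan costs $3.09.

$3.09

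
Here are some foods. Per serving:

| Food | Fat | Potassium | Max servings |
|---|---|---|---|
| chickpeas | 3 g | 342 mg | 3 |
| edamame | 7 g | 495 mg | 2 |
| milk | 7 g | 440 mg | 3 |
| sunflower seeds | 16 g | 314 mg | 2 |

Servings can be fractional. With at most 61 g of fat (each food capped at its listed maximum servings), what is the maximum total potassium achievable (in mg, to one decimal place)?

Potassium per g fat: chickpeas 114, edamame 70.71, milk 62.86, sunflower seeds 19.62.
Take 3 servings of chickpeas: uses 9 g fat, +1026.0 mg potassium (running total 1026.0 mg).
Take 2 servings of edamame: uses 14 g fat, +990.0 mg potassium (running total 2016.0 mg).
Take 3 servings of milk: uses 21 g fat, +1320.0 mg potassium (running total 3336.0 mg).
Take 1.062 servings of sunflower seeds: uses 17 g fat, +333.6 mg potassium (running total 3669.6 mg).
Greedy by best ratio exhausts the fat allowance optimally: 3669.6 mg.

3669.6 mg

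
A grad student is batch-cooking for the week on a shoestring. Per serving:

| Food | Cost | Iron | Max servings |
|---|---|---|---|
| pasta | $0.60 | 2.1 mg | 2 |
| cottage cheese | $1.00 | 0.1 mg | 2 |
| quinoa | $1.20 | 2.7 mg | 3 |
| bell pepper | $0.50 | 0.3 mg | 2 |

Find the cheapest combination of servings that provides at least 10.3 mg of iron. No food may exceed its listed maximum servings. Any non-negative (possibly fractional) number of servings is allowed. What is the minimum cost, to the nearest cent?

$3.91

Cost per mg of iron: pasta $0.2857, quinoa $0.4444, bell pepper $1.6667, cottage cheese $10.0000.
Take 2 servings of pasta: +4.2 mg iron for $1.20 (total $1.20, still need 6.1 mg).
Take 2.259 servings of quinoa: +6.1 mg iron for $2.71 (total $3.91, still need 0.0 mg).
Greedy by cheapest-per-mg is optimal for a single linear constraint, so the minimum cost is $3.91.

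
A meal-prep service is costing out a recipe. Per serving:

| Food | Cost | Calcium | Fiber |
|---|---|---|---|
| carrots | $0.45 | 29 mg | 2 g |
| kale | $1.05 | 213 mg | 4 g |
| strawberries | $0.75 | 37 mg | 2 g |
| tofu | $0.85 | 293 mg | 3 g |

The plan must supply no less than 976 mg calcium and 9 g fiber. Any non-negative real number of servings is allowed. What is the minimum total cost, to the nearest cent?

$2.83

Compare the cost at each extreme point of the feasible region.
carrots only: max(976/29, 9/2) = 33.66 servings → $15.14.
kale only: max(976/213, 9/4) = 4.582 servings → $4.81.
strawberries only: max(976/37, 9/2) = 26.38 servings → $19.78.
tofu only: max(976/293, 9/3) = 3.331 servings → $2.83.
carrots + kale with both targets exact would need a negative amount; discard.
carrots + strawberries: the both-tight solution has a negative serving — not a feasible corner.
carrots + tofu: intersection lies outside the first quadrant.
kale + strawberries: the both-tight solution has a negative serving — not a feasible corner.
kale + tofu: the both-tight solution has a negative serving — not a feasible corner.
strawberries + tofu: intersection lies outside the first quadrant.
So the least-cost plan costs $2.83.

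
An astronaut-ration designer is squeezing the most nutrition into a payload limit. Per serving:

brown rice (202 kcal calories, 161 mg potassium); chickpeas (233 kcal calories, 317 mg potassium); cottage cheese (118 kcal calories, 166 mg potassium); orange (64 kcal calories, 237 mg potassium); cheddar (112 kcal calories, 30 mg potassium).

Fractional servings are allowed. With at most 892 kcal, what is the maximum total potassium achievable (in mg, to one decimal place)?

Potassium per kcal: orange 3.703, cottage cheese 1.407, chickpeas 1.361, brown rice 0.797, cheddar 0.2679.
With no serving limits, spend the whole calories allowance on orange: 892 kcal / 64 kcal × 237 mg = 3303.2 mg.

3303.2 mg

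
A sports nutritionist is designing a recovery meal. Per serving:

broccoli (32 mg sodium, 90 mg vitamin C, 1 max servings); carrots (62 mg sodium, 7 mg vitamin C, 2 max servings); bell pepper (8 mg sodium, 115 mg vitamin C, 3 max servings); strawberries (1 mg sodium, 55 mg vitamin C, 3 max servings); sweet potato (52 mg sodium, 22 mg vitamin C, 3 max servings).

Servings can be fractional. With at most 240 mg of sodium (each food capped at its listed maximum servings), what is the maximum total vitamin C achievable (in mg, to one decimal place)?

Vitamin C per mg sodium: strawberries 55, bell pepper 14.38, broccoli 2.812, sweet potato 0.4231, carrots 0.1129.
Take 3 servings of strawberries: uses 3 mg sodium, +165.0 mg vitamin C (running total 165.0 mg).
Take 3 servings of bell pepper: uses 24 mg sodium, +345.0 mg vitamin C (running total 510.0 mg).
Take 1 serving of broccoli: uses 32 mg sodium, +90.0 mg vitamin C (running total 600.0 mg).
Take 3 servings of sweet potato: uses 156 mg sodium, +66.0 mg vitamin C (running total 666.0 mg).
Take 0.4032 servings of carrots: uses 25 mg sodium, +2.8 mg vitamin C (running total 668.8 mg).
Filling greedily by vitamin C-per-mg sodium is optimal for one linear limit, giving 668.8 mg.

668.8 mg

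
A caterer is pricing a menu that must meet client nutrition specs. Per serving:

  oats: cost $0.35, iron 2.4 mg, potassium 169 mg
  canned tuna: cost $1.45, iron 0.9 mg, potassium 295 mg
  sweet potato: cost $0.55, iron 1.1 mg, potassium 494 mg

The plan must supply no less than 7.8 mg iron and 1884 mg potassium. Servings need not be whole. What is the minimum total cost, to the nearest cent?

$2.39

Check every corner: each single food scaled to meet both minima, and each pair solved so both constraints bind.
oats only: max(7.8/2.4, 1884/169) = 11.15 servings → $3.90.
canned tuna only: max(7.8/0.9, 1884/295) = 8.667 servings → $12.57.
sweet potato only: max(7.8/1.1, 1884/494) = 7.091 servings → $3.90.
oats + canned tuna with both tight: 1.089 servings and 5.763 servings → $8.74.
oats + sweet potato with both tight: 1.781 servings and 3.204 servings → $2.39.
canned tuna + sweet potato: intersection lies outside the first quadrant.
So the least-cost plan costs $2.39.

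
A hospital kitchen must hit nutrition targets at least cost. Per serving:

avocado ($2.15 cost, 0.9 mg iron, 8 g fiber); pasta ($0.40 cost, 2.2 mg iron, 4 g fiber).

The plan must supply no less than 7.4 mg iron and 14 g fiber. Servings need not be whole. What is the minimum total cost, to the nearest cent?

$1.40

With two linear requirements the optimum uses one or two foods; enumerate the corners.
avocado only: max(7.4/0.9, 14/8) = 8.222 servings → $17.68.
pasta only: max(7.4/2.2, 14/4) = 3.5 servings → $1.40.
avocado + pasta with both tight: 0.08571 servings and 3.329 servings → $1.52.
Cheapest feasible corner: $1.40.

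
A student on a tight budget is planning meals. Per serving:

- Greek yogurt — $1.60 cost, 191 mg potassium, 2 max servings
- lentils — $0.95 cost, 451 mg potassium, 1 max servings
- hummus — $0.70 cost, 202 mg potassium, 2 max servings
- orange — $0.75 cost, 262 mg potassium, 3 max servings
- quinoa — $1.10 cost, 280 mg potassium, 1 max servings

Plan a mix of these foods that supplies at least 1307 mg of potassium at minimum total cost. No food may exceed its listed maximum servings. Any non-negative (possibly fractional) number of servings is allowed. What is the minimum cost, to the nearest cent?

Cost per mg of potassium: lentils $0.0021, orange $0.0029, hummus $0.0035, quinoa $0.0039, Greek yogurt $0.0084.
Take 1 serving of lentils: +451.0 mg potassium for $0.95 (total $0.95, still need 856.0 mg).
Take 3 servings of orange: +786.0 mg potassium for $2.25 (total $3.20, still need 70.0 mg).
Take 0.3465 servings of hummus: +70.0 mg potassium for $0.24 (total $3.44, still need 0.0 mg).
Greedy by cheapest-per-mg is optimal for a single linear constraint, so the minimum cost is $3.44.

$3.44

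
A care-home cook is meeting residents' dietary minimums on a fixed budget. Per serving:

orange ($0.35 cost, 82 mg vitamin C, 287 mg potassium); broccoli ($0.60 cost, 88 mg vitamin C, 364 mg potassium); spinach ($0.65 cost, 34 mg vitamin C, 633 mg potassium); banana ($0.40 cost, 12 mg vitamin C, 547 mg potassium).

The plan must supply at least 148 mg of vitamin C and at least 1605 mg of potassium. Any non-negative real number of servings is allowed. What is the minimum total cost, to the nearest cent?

$1.38

With two linear requirements the optimum uses one or two foods; enumerate the corners.
orange only: max(148/82, 1605/287) = 5.592 servings → $1.96.
broccoli only: max(148/88, 1605/364) = 4.409 servings → $2.65.
spinach only: max(148/34, 1605/633) = 4.353 servings → $2.83.
banana only: max(148/12, 1605/547) = 12.33 servings → $4.93.
orange + broccoli with both targets exact would need a negative amount; discard.
orange + spinach with both tight: 0.928 servings and 2.115 servings → $1.70.
orange + banana with both tight: 1.49 servings and 2.152 servings → $1.38.
broccoli + spinach with both tight: 0.9027 servings and 2.016 servings → $1.85.
broccoli + banana with both tight: 1.41 servings and 1.996 servings → $1.64.
spinach + banana: the both-tight solution has a negative serving — not a feasible corner.
So the least-cost plan costs $1.38.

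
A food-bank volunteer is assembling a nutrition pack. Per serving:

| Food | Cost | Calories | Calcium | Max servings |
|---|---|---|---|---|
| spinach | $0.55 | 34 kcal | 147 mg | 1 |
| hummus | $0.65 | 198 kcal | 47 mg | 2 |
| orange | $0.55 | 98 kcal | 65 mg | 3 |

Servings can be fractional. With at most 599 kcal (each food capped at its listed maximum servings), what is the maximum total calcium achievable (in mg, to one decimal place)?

Calcium per kcal: spinach 4.324, orange 0.6633, hummus 0.2374.
Take 1 serving of spinach: uses 34 kcal, +147.0 mg calcium (running total 147.0 mg).
Take 3 servings of orange: uses 294 kcal, +195.0 mg calcium (running total 342.0 mg).
Take 1.369 servings of hummus: uses 271 kcal, +64.3 mg calcium (running total 406.3 mg).
Filling greedily by calcium-per-kcal is optimal for one linear limit, giving 406.3 mg.

406.3 mg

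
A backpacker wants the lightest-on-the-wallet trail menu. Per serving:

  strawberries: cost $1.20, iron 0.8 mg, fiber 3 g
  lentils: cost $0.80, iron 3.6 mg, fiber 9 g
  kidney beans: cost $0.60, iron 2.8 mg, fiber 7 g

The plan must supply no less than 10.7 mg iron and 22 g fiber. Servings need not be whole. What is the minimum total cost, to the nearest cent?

$2.29

strawberries only: max(10.7/0.8, 22/3) = 13.38 servings → $16.05.
lentils only: max(10.7/3.6, 22/9) = 2.972 servings → $2.38.
kidney beans only: max(10.7/2.8, 22/7) = 3.821 servings → $2.29.
strawberries + lentils: the both-tight solution has a negative serving — not a feasible corner.
strawberries + kidney beans: the both-tight solution has a negative serving — not a feasible corner.
lentils + kidney beans (both tight): parallel constraints — no distinct corner.
Cheapest feasible corner: $2.29.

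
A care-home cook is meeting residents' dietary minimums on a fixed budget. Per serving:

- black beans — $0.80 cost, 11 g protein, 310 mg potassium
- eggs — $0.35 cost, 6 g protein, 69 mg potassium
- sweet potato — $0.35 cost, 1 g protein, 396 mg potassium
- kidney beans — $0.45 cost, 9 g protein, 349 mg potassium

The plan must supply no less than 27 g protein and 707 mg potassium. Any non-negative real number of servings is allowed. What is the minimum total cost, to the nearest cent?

For a min-cost LP with two ≥-constraints, a basic feasible solution has at most two positive variables.
black beans only: max(27/11, 707/310) = 2.455 servings → $1.96.
eggs only: max(27/6, 707/69) = 10.25 servings → $3.59.
sweet potato only: max(27/1, 707/396) = 27 servings → $9.45.
kidney beans only: max(27/9, 707/349) = 3 servings → $1.35.
black beans + eggs with both tight: 2.161 servings and 0.5386 servings → $1.92.
black beans + sweet potato: intersection lies outside the first quadrant.
black beans + kidney beans: intersection lies outside the first quadrant.
eggs + sweet potato with both tight: 4.328 servings and 1.031 servings → $1.88.
eggs + kidney beans with both tight: 2.077 servings and 1.615 servings → $1.45.
sweet potato + kidney beans: the both-tight solution has a negative serving — not a feasible corner.
Cheapest feasible corner: $1.35.

$1.35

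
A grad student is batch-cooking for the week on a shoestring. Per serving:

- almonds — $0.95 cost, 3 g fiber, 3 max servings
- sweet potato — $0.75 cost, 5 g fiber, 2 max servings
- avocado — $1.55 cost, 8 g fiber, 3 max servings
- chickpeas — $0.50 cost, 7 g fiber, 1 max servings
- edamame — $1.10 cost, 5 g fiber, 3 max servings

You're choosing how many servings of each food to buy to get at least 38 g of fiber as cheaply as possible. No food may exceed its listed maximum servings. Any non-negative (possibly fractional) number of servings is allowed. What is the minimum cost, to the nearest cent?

$6.07

Cost per g of fiber: chickpeas $0.0714, sweet potato $0.1500, avocado $0.1938, edamame $0.2200, almonds $0.3167.
Take 1 serving of chickpeas: +7.0 g fiber for $0.50 (total $0.50, still need 31.0 g).
Take 2 servings of sweet potato: +10.0 g fiber for $1.50 (total $2.00, still need 21.0 g).
Take 2.625 servings of avocado: +21.0 g fiber for $4.07 (total $6.07, still need 0.0 g).
Greedy by cheapest-per-g is optimal for a single linear constraint, so the minimum cost is $6.07.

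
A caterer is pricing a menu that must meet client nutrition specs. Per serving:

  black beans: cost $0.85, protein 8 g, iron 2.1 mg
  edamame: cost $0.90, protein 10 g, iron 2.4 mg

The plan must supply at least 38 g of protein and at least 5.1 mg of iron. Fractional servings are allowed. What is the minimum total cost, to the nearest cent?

$3.42

This is a tiny linear program; its minimum lies at a vertex of the feasible set. List the vertices and price them.
black beans only: max(38/8, 5.1/2.1) = 4.75 servings → $4.04.
edamame only: max(38/10, 5.1/2.4) = 3.8 servings → $3.42.
black beans + edamame: the both-tight solution has a negative serving — not a feasible corner.
Cheapest feasible corner: $3.42.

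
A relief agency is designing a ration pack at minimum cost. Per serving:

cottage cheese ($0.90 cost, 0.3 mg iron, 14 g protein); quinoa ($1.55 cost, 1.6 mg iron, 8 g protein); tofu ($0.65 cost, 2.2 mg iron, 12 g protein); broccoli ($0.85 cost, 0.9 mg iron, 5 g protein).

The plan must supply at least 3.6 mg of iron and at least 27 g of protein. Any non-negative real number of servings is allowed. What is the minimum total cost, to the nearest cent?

$1.46

An LP optimum is at a vertex; with two nutrient constraints at most two foods are used. Check each candidate.
cottage cheese only: max(3.6/0.3, 27/14) = 12 servings → $10.80.
quinoa only: max(3.6/1.6, 27/8) = 3.375 servings → $5.23.
tofu only: max(3.6/2.2, 27/12) = 2.25 servings → $1.46.
broccoli only: max(3.6/0.9, 27/5) = 5.4 servings → $4.59.
cottage cheese + quinoa with both tight: 0.72 servings and 2.115 servings → $3.93.
cottage cheese + tofu with both tight: 0.5956 servings and 1.555 servings → $1.55.
cottage cheese + broccoli with both tight: 0.5676 servings and 3.811 servings → $3.75.
quinoa + tofu: intersection lies outside the first quadrant.
quinoa + broccoli: intersection lies outside the first quadrant.
tofu + broccoli: the both-tight solution has a negative serving — not a feasible corner.
So the least-cost plan costs $1.46.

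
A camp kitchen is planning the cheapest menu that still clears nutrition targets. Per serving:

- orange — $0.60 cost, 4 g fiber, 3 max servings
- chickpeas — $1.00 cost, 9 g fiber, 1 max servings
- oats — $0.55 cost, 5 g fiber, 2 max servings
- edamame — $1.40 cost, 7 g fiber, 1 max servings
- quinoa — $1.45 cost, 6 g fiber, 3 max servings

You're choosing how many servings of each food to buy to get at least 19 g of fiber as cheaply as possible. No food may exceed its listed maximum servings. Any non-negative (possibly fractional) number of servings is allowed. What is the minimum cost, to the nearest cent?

$2.10

Cost per g of fiber: oats $0.1100, chickpeas $0.1111, orange $0.1500, edamame $0.2000, quinoa $0.2417.
Take 2 servings of oats: +10.0 g fiber for $1.10 (total $1.10, still need 9.0 g).
Take 1 serving of chickpeas: +9.0 g fiber for $1.00 (total $2.10, still need 0.0 g).
Greedy by cheapest-per-g is optimal for a single linear constraint, so the minimum cost is $2.10.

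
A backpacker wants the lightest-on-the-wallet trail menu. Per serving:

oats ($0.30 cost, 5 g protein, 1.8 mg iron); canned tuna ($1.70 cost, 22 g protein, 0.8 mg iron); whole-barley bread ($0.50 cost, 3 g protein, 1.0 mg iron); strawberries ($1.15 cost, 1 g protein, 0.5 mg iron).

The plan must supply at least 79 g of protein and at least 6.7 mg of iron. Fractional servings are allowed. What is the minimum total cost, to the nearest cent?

$4.74

oats only: max(79/5, 6.7/1.8) = 15.8 servings → $4.74.
canned tuna only: max(79/22, 6.7/0.8) = 8.375 servings → $14.24.
whole-barley bread only: max(79/3, 6.7/1.0) = 26.33 servings → $13.17.
strawberries only: max(79/1, 6.7/0.5) = 79 servings → $90.85.
oats + canned tuna with both tight: 2.365 servings and 3.053 servings → $5.90.
oats + whole-barley bread: the both-tight solution has a negative serving — not a feasible corner.
oats + strawberries: the both-tight solution has a negative serving — not a feasible corner.
canned tuna + whole-barley bread with both tight: 3.005 servings and 4.296 servings → $7.26.
canned tuna + strawberries with both tight: 3.216 servings and 8.255 servings → $14.96.
whole-barley bread + strawberries: intersection lies outside the first quadrant.
So the least-cost plan costs $4.74.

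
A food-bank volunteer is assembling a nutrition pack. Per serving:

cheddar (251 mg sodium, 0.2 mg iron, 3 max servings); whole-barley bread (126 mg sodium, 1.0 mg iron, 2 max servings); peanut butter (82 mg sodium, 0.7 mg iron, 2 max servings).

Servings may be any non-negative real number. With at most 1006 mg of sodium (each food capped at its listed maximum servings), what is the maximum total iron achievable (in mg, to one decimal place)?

3.9 mg

Iron per mg sodium: peanut butter 0.008537, whole-barley bread 0.007937, cheddar 0.0007968.
Take 2 servings of peanut butter: uses 164 mg sodium, +1.4 mg iron (running total 1.4 mg).
Take 2 servings of whole-barley bread: uses 252 mg sodium, +2.0 mg iron (running total 3.4 mg).
Take 2.351 servings of cheddar: uses 590 mg sodium, +0.5 mg iron (running total 3.9 mg).
Greedy by best ratio exhausts the sodium allowance optimally: 3.9 mg.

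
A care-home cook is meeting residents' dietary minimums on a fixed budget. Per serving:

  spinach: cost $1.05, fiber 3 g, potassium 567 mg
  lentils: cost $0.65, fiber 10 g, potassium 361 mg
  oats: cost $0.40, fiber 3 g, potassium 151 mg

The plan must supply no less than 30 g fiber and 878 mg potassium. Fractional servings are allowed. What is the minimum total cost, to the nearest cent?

$1.95

With two linear requirements the optimum uses one or two foods; enumerate the corners.
spinach only: max(30/3, 878/567) = 10 servings → $10.50.
lentils only: max(30/10, 878/361) = 3 servings → $1.95.
oats only: max(30/3, 878/151) = 10 servings → $4.00.
spinach + lentils: intersection lies outside the first quadrant.
spinach + oats with both targets exact would need a negative amount; discard.
lentils + oats: intersection lies outside the first quadrant.
Cheapest feasible corner: $1.95.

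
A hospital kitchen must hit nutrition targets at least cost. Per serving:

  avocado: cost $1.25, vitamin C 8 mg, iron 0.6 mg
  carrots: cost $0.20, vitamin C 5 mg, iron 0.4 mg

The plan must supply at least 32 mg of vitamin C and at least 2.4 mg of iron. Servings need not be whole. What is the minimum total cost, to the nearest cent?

With two linear requirements the optimum uses one or two foods; enumerate the corners.
avocado only: max(32/8, 2.4/0.6) = 4 servings → $5.00.
carrots only: max(32/5, 2.4/0.4) = 6.4 servings → $1.28.
avocado + carrots with both tight: 4 servings and 0 servings → $5.00.
So the least-cost plan costs $1.28.

$1.28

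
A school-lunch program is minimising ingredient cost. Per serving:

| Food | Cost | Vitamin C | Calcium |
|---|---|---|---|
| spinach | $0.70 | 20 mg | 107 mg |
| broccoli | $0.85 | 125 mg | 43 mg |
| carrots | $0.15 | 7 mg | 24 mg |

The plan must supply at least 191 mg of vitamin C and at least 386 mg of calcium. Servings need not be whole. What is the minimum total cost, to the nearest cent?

$2.82

Minimising a linear cost over {vitamin C ≥ 191, calcium ≥ 386, servings ≥ 0} — the optimum is at a vertex, using one or two foods.
spinach only: max(191/20, 386/107) = 9.55 servings → $6.68.
broccoli only: max(191/125, 386/43) = 8.977 servings → $7.63.
carrots only: max(191/7, 386/24) = 27.29 servings → $4.09.
spinach + broccoli with both tight: 3.199 servings and 1.016 servings → $3.10.
spinach + carrots with both targets exact would need a negative amount; discard.
broccoli + carrots with both tight: 0.6973 servings and 14.83 servings → $2.82.
Cheapest feasible corner: $2.82.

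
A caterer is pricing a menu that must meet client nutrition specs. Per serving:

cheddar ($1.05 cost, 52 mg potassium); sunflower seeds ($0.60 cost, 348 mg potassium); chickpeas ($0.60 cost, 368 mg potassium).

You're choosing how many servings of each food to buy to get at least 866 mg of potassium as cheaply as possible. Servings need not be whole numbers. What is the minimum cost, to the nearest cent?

Cost per mg of potassium: chickpeas $0.0016, sunflower seeds $0.0017, cheddar $0.0202.
With no serving limits, use only chickpeas: 866 mg / 368 mg = 2.353 servings × $0.60 = $1.41.

$1.41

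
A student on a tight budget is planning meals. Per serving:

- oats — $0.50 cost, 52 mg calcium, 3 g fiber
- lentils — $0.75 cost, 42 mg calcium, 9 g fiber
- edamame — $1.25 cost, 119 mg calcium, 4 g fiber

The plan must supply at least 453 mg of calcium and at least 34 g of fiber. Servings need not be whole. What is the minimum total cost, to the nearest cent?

$4.77

Compare the cost at each extreme point of the feasible region.
oats only: max(453/52, 34/3) = 11.33 servings → $5.67.
lentils only: max(453/42, 34/9) = 10.79 servings → $8.09.
edamame only: max(453/119, 34/4) = 8.5 servings → $10.62.
oats + lentils with both tight: 7.746 servings and 1.196 servings → $4.77.
oats + edamame with both targets exact would need a negative amount; discard.
lentils + edamame with both tight: 2.474 servings and 2.934 servings → $5.52.
The minimum over all feasible corners is $4.77.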